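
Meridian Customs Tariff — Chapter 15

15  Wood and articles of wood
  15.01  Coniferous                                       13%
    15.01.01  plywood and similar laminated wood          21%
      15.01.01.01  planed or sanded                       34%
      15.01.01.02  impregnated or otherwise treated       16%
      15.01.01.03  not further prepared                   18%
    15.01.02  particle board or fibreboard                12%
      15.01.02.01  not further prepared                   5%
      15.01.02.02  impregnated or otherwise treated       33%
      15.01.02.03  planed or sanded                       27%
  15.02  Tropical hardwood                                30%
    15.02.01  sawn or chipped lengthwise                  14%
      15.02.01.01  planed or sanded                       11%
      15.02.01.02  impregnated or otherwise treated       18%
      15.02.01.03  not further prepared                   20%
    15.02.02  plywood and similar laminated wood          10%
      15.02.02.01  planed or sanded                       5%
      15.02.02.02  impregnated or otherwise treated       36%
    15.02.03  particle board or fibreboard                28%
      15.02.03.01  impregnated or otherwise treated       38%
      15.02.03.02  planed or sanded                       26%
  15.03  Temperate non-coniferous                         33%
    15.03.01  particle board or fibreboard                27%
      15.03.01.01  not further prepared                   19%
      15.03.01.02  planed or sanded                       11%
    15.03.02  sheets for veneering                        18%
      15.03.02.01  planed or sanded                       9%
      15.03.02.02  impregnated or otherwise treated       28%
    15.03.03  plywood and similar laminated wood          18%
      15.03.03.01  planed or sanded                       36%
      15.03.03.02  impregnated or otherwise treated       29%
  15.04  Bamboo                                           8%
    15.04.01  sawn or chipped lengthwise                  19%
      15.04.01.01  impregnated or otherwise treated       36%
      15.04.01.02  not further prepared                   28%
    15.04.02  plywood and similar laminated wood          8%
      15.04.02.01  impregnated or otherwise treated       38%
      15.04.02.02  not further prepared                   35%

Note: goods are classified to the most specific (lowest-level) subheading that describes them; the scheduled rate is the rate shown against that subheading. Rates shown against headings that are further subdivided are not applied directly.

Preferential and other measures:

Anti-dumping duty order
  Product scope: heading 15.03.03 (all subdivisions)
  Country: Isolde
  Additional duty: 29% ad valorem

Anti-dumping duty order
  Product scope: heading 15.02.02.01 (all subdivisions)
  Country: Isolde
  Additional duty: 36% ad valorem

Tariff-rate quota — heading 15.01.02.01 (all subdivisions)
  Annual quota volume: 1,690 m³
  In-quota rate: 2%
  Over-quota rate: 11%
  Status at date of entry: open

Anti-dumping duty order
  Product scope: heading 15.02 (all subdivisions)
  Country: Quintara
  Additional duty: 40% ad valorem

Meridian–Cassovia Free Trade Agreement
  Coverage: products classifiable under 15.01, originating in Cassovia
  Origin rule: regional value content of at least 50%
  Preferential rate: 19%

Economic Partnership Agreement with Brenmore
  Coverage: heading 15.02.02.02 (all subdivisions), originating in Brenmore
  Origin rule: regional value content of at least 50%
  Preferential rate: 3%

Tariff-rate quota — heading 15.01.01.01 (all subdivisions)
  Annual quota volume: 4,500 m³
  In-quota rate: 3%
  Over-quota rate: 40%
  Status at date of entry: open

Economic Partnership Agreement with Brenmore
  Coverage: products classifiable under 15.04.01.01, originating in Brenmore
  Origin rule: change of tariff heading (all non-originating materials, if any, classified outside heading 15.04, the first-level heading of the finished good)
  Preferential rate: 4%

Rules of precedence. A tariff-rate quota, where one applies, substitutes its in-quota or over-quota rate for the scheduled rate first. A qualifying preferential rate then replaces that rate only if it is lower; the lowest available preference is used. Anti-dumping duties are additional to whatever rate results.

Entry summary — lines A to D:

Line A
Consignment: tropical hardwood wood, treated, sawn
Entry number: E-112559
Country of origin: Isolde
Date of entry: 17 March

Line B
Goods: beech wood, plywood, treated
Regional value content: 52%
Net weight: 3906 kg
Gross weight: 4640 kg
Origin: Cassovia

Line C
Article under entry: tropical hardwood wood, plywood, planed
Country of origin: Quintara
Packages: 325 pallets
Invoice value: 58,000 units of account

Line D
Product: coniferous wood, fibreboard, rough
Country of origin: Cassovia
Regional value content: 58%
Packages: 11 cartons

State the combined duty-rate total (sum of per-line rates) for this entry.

Line A: tropical hardwood → 15.02; sawn → 15.02.01; treated → 15.02.01.02. Scheduled 18%. No special measure applies. → 18%.
Line B: beech → 15.03; plywood → 15.03.03; treated → 15.03.03.02. Scheduled 29%. Cassovia agreement on 15.01: 15.03.03.02 not covered. → 29%.
Line C: tropical hardwood → 15.02; plywood → 15.02.02; planed → 15.02.02.01. Scheduled 5%. anti-dumping (Quintara, 15.02): +40%; total 5% + 40% = 45%. → 45%.
Line D: coniferous → 15.01; fibreboard → 15.01.02; rough → 15.01.02.01. Scheduled 5%. quota on 15.01.02.01 open → in-quota 2%; Cassovia agreement on 15.01: RVC ≥ 50% → 19% available; preference 19% not lower than 2% → no reduction. → 2%.
Sum: 18% + 29% + 45% + 2% = 94%.

94%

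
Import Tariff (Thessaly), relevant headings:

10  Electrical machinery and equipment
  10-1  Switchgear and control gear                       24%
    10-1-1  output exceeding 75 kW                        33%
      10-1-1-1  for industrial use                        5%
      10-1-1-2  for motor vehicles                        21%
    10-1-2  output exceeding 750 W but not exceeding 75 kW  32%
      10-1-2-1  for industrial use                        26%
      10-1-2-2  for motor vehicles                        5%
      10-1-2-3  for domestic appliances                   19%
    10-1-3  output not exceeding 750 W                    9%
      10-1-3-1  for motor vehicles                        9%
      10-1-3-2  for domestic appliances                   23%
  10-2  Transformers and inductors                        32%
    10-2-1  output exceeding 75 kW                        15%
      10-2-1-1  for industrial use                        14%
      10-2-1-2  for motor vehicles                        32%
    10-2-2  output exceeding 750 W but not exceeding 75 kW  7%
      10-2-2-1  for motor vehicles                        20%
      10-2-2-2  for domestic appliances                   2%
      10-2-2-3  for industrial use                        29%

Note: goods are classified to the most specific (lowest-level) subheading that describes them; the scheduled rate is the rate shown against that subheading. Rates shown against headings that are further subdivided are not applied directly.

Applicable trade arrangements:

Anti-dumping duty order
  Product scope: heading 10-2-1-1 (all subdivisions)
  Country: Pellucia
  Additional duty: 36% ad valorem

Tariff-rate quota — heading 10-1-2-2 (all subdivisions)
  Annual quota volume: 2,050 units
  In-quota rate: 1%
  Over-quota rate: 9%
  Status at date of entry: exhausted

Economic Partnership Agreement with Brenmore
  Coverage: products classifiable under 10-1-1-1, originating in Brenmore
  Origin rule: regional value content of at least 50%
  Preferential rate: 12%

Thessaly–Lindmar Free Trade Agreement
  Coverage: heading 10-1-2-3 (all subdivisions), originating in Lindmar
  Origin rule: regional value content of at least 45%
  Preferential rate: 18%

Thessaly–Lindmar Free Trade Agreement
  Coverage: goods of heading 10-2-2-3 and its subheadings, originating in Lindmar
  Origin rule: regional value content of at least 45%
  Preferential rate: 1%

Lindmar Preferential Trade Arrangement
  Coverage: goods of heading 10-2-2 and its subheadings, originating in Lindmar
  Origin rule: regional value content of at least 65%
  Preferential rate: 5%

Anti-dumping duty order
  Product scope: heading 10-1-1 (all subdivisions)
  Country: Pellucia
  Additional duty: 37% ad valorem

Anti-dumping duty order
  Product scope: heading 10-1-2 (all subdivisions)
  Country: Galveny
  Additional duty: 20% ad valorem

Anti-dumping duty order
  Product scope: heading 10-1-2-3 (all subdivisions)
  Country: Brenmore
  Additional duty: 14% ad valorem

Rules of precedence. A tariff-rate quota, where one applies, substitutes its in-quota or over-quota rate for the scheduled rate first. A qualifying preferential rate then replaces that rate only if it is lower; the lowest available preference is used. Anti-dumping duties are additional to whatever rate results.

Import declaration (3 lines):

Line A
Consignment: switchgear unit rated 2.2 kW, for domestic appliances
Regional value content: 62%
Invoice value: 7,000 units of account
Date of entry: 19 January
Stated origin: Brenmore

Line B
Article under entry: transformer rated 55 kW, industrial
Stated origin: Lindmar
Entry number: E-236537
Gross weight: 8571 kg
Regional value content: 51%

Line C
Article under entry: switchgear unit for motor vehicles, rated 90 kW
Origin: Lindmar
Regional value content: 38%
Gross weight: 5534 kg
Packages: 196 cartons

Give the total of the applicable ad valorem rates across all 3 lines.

Line A: switchgear unit → 10-1; rated 2.2 kW → 10-1-2; for domestic appliances → 10-1-2-3. Scheduled 19%. Brenmore agreement on 10-1-1-1: 10-1-2-3 not covered; anti-dumping (Brenmore, 10-1-2-3): +14%; total 19% + 14% = 33%. → 33%.
Line B: transformer → 10-2; rated 55 kW → 10-2-2; industrial → 10-2-2-3. Scheduled 29%. Lindmar agreement on 10-1-2-3: 10-2-2-3 not covered; Lindmar agreement on 10-2-2-3: RVC ≥ 45% → 1% available; Lindmar agreement on 10-2-2: RVC < 65%; preferential 1%. → 1%.
Line C: switchgear unit → 10-1; rated 90 kW → 10-1-1; for motor vehicles → 10-1-1-2. Scheduled 21%. Lindmar agreement on 10-1-2-3: 10-1-1-2 not covered; Lindmar agreement on 10-2-2-3: 10-1-1-2 not covered; Lindmar agreement on 10-2-2: 10-1-1-2 not covered. → 21%.
Sum: 33% + 1% + 21% = 55%.

55%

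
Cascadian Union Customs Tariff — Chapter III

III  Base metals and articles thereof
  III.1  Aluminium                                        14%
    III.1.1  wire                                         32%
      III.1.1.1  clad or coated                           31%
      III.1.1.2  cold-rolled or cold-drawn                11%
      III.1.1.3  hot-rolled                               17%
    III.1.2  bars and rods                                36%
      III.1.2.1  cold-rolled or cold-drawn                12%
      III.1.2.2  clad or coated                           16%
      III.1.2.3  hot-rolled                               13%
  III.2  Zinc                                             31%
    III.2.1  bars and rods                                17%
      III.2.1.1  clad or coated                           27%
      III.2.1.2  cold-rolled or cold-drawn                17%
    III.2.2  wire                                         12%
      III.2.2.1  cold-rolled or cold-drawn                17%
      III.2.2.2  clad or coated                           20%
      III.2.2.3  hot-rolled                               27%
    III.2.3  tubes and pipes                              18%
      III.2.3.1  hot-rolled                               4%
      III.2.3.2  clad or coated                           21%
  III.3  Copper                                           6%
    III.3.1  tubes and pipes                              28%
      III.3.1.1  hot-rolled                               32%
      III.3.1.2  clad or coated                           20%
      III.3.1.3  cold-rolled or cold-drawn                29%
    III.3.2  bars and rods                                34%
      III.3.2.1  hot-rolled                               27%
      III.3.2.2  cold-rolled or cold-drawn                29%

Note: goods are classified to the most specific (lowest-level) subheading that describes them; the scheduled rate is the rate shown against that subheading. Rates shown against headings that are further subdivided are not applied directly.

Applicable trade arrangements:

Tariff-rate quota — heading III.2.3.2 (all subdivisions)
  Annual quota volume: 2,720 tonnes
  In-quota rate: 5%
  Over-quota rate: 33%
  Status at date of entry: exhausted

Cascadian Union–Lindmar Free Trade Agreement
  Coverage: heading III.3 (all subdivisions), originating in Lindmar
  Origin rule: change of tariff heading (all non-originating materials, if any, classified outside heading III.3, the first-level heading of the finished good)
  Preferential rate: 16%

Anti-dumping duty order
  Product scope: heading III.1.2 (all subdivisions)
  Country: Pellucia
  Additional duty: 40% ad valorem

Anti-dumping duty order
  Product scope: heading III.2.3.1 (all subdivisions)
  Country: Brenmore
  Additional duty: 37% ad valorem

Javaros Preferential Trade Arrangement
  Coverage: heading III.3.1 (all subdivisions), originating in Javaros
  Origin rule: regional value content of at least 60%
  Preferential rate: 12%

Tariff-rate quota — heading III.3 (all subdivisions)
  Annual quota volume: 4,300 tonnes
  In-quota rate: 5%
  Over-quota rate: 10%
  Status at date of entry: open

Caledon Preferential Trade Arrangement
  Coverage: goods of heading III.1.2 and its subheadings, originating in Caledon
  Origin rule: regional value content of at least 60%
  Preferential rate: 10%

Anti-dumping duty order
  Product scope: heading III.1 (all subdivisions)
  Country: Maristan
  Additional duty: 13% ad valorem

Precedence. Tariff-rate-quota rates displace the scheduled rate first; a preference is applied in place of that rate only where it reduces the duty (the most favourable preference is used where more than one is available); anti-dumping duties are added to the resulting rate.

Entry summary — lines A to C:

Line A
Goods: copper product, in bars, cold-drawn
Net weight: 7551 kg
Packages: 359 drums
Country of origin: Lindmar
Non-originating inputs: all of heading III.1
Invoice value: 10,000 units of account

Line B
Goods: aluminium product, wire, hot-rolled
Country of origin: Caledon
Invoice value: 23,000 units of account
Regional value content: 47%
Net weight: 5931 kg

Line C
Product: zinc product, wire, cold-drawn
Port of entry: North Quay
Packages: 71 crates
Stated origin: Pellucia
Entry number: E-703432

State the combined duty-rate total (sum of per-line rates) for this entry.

39%

Line A: copper → III.3; in bars → III.3.2; cold-drawn → III.3.2.2. Scheduled 29%. quota on III.3 open → in-quota 5%; Lindmar agreement on III.3: CTH met → 16% available; preference 16% not lower than 5% → no reduction. → 5%.
Line B: aluminium → III.1; wire → III.1.1; hot-rolled → III.1.1.3. Scheduled 17%. Caledon agreement on III.1.2: III.1.1.3 not covered. → 17%.
Line C: zinc → III.2; wire → III.2.2; cold-drawn → III.2.2.1. Scheduled 17%. No special measure applies. → 17%.
Sum: 5% + 17% + 17% = 39%.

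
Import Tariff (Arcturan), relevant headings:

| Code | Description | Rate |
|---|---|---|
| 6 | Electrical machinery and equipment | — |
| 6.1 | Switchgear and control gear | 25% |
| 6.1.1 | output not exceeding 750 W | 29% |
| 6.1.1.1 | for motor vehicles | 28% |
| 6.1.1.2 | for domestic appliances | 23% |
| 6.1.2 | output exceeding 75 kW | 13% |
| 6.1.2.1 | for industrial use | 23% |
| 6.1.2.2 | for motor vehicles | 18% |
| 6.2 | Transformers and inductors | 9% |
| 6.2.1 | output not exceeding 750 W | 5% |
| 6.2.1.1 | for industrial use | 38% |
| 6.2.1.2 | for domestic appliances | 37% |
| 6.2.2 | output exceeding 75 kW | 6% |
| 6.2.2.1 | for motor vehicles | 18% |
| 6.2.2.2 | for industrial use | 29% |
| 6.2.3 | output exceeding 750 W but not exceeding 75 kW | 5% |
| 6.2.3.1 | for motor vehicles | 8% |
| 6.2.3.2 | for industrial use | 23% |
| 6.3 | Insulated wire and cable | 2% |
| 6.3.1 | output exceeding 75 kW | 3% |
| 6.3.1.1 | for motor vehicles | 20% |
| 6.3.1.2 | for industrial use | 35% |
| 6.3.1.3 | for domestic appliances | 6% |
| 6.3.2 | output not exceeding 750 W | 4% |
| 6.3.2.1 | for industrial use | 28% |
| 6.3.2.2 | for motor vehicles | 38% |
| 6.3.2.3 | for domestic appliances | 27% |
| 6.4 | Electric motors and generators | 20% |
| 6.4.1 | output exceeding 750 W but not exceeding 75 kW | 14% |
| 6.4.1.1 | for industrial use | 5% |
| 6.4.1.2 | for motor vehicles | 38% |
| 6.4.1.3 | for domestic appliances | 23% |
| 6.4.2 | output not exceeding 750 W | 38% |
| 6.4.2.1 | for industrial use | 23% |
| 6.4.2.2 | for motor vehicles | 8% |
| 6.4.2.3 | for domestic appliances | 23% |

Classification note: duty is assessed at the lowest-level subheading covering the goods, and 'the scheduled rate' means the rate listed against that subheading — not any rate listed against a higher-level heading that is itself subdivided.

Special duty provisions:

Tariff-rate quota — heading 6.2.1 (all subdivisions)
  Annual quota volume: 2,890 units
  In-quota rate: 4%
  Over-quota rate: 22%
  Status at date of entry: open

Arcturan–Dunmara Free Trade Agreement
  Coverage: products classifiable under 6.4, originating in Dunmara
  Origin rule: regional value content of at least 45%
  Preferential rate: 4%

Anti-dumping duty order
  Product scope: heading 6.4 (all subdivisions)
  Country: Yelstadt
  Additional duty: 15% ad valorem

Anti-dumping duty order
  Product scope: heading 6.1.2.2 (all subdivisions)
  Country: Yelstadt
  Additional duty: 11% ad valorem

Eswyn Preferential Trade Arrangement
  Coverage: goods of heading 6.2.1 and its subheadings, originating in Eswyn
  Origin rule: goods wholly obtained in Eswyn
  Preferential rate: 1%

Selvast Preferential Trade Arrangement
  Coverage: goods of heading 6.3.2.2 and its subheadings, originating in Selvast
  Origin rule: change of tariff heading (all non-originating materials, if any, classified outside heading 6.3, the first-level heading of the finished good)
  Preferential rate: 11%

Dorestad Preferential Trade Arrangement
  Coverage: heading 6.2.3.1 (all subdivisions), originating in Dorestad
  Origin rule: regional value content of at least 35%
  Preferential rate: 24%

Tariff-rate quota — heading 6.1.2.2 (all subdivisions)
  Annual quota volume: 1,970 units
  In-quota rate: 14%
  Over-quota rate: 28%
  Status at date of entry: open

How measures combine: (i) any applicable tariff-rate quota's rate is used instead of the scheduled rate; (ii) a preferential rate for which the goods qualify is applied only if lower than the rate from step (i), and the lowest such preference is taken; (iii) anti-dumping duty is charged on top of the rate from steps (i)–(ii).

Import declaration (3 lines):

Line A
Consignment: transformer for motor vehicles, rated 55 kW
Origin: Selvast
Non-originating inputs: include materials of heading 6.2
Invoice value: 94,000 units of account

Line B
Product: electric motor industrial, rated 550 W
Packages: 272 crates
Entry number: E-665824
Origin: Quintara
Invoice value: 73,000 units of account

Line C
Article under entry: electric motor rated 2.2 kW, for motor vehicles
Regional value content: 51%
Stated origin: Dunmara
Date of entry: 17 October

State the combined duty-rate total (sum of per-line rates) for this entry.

35%

Line A: transformer → 6.2; rated 55 kW → 6.2.3; for motor vehicles → 6.2.3.1. Scheduled 8%. Selvast agreement on 6.3.2.2: 6.2.3.1 not covered. → 8%.
Line B: electric motor → 6.4; rated 550 W → 6.4.2; industrial → 6.4.2.1. Scheduled 23%. No special measure applies. → 23%.
Line C: electric motor → 6.4; rated 2.2 kW → 6.4.1; for motor vehicles → 6.4.1.2. Scheduled 38%. Dunmara agreement on 6.4: RVC ≥ 45% → 4% available; preferential 4%. → 4%.
Sum: 8% + 23% + 4% = 35%.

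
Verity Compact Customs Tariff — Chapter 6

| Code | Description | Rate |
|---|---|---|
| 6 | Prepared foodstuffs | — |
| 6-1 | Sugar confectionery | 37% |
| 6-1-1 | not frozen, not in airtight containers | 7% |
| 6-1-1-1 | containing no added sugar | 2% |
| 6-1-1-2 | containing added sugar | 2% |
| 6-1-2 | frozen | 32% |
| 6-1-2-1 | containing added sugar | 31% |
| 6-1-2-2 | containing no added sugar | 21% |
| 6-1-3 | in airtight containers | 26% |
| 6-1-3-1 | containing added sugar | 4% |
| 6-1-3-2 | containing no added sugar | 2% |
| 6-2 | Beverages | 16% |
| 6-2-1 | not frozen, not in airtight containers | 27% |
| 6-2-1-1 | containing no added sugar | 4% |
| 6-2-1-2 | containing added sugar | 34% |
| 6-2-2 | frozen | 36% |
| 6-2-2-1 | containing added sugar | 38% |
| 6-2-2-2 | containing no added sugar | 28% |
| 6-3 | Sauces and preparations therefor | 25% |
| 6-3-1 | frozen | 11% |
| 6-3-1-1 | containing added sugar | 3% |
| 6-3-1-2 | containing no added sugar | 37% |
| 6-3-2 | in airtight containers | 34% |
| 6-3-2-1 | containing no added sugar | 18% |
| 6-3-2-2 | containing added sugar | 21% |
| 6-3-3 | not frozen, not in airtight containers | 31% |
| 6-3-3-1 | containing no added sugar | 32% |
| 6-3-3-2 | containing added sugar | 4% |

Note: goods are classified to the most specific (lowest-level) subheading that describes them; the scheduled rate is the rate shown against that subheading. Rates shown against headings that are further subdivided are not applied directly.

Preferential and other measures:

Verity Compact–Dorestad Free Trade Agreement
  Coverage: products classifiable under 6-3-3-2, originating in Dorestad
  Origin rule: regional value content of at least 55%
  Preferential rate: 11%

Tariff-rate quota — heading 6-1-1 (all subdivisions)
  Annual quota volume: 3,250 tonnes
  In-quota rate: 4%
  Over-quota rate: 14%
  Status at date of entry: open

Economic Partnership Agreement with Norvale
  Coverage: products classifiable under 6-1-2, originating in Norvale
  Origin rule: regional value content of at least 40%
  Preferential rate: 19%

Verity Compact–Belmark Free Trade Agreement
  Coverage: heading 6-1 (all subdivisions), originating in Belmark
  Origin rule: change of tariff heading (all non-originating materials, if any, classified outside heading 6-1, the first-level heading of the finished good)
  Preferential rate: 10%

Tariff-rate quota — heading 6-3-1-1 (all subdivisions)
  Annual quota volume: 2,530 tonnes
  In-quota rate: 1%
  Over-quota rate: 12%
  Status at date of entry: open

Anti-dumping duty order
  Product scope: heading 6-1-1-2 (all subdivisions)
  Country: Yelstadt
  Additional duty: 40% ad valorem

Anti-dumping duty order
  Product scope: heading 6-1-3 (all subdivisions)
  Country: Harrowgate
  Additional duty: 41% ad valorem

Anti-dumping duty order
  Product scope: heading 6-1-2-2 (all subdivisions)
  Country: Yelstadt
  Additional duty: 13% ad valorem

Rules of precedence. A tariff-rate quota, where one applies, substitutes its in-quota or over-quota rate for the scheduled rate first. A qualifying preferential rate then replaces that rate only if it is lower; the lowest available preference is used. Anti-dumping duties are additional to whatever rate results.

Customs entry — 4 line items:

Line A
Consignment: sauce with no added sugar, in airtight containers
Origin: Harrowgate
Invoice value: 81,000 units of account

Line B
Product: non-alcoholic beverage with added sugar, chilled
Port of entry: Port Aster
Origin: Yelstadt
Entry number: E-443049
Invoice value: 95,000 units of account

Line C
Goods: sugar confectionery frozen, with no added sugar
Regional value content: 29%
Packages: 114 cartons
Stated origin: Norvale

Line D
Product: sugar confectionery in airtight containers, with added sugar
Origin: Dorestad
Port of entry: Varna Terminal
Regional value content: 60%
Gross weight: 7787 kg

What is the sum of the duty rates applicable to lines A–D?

Line A: sauce → 6-3; in airtight containers → 6-3-2; with no added sugar → 6-3-2-1. Scheduled 18%. No special measure applies. → 18%.
Line B: non-alcoholic beverage → 6-2; chilled → 6-2-1; with added sugar → 6-2-1-2. Scheduled 34%. No special measure applies. → 34%.
Line C: sugar confectionery → 6-1; frozen → 6-1-2; with no added sugar → 6-1-2-2. Scheduled 21%. Norvale agreement on 6-1-2: RVC < 40%. → 21%.
Line D: sugar confectionery → 6-1; in airtight containers → 6-1-3; with added sugar → 6-1-3-1. Scheduled 4%. Dorestad agreement on 6-3-3-2: 6-1-3-1 not covered. → 4%.
Sum: 18% + 34% + 21% + 4% = 77%.

77%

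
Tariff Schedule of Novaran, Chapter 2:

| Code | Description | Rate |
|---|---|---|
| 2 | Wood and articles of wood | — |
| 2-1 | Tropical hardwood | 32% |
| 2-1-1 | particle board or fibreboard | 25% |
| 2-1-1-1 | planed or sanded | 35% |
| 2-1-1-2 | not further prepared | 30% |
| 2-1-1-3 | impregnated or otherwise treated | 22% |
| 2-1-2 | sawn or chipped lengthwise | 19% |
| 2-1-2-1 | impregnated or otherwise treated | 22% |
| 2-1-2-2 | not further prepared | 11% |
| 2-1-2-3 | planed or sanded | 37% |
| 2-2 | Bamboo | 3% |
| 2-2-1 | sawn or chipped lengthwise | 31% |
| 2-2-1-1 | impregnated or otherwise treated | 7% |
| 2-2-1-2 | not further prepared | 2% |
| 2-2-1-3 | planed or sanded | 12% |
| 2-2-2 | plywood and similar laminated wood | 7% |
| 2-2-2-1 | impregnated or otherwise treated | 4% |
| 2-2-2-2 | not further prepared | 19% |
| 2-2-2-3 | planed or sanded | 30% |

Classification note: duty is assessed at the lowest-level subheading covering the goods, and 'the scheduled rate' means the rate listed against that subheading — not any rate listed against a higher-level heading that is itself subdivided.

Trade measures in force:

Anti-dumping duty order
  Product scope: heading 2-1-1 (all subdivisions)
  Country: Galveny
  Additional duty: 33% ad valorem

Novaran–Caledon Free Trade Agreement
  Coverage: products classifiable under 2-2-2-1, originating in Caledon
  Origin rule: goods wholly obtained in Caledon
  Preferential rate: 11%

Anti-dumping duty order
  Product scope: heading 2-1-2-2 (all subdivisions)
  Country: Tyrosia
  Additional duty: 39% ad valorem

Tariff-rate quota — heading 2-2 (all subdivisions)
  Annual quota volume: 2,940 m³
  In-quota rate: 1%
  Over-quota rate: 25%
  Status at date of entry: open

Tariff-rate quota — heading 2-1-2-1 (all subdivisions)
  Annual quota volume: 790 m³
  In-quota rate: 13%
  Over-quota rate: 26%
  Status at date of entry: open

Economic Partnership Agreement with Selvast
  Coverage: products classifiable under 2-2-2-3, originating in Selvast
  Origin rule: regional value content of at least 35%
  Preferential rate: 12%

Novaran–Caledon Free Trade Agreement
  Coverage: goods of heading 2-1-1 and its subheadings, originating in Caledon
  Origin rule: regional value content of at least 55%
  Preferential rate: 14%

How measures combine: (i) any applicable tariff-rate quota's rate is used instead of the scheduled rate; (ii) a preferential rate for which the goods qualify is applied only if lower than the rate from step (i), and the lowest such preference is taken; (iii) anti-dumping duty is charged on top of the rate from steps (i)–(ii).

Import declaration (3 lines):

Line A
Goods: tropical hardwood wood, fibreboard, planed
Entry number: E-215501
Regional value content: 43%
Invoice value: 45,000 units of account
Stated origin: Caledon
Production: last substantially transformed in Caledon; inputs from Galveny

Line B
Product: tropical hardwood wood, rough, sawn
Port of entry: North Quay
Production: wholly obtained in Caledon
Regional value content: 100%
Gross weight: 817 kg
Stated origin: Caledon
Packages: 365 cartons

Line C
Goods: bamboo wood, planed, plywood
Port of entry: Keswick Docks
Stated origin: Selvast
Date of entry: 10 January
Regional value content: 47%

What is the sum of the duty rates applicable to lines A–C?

Line A: tropical hardwood → 2-1; fibreboard → 2-1-1; planed → 2-1-1-1. Scheduled 35%. Caledon agreement on 2-2-2-1: 2-1-1-1 not covered; Caledon agreement on 2-1-1: RVC < 55%. → 35%.
Line B: tropical hardwood → 2-1; sawn → 2-1-2; rough → 2-1-2-2. Scheduled 11%. Caledon agreement on 2-2-2-1: 2-1-2-2 not covered; Caledon agreement on 2-1-1: 2-1-2-2 not covered. → 11%.
Line C: bamboo → 2-2; plywood → 2-2-2; planed → 2-2-2-3. Scheduled 30%. quota on 2-2 open → in-quota 1%; Selvast agreement on 2-2-2-3: RVC ≥ 35% → 12% available; preference 12% not lower than 1% → no reduction. → 1%.
Sum: 35% + 11% + 1% = 47%.

47%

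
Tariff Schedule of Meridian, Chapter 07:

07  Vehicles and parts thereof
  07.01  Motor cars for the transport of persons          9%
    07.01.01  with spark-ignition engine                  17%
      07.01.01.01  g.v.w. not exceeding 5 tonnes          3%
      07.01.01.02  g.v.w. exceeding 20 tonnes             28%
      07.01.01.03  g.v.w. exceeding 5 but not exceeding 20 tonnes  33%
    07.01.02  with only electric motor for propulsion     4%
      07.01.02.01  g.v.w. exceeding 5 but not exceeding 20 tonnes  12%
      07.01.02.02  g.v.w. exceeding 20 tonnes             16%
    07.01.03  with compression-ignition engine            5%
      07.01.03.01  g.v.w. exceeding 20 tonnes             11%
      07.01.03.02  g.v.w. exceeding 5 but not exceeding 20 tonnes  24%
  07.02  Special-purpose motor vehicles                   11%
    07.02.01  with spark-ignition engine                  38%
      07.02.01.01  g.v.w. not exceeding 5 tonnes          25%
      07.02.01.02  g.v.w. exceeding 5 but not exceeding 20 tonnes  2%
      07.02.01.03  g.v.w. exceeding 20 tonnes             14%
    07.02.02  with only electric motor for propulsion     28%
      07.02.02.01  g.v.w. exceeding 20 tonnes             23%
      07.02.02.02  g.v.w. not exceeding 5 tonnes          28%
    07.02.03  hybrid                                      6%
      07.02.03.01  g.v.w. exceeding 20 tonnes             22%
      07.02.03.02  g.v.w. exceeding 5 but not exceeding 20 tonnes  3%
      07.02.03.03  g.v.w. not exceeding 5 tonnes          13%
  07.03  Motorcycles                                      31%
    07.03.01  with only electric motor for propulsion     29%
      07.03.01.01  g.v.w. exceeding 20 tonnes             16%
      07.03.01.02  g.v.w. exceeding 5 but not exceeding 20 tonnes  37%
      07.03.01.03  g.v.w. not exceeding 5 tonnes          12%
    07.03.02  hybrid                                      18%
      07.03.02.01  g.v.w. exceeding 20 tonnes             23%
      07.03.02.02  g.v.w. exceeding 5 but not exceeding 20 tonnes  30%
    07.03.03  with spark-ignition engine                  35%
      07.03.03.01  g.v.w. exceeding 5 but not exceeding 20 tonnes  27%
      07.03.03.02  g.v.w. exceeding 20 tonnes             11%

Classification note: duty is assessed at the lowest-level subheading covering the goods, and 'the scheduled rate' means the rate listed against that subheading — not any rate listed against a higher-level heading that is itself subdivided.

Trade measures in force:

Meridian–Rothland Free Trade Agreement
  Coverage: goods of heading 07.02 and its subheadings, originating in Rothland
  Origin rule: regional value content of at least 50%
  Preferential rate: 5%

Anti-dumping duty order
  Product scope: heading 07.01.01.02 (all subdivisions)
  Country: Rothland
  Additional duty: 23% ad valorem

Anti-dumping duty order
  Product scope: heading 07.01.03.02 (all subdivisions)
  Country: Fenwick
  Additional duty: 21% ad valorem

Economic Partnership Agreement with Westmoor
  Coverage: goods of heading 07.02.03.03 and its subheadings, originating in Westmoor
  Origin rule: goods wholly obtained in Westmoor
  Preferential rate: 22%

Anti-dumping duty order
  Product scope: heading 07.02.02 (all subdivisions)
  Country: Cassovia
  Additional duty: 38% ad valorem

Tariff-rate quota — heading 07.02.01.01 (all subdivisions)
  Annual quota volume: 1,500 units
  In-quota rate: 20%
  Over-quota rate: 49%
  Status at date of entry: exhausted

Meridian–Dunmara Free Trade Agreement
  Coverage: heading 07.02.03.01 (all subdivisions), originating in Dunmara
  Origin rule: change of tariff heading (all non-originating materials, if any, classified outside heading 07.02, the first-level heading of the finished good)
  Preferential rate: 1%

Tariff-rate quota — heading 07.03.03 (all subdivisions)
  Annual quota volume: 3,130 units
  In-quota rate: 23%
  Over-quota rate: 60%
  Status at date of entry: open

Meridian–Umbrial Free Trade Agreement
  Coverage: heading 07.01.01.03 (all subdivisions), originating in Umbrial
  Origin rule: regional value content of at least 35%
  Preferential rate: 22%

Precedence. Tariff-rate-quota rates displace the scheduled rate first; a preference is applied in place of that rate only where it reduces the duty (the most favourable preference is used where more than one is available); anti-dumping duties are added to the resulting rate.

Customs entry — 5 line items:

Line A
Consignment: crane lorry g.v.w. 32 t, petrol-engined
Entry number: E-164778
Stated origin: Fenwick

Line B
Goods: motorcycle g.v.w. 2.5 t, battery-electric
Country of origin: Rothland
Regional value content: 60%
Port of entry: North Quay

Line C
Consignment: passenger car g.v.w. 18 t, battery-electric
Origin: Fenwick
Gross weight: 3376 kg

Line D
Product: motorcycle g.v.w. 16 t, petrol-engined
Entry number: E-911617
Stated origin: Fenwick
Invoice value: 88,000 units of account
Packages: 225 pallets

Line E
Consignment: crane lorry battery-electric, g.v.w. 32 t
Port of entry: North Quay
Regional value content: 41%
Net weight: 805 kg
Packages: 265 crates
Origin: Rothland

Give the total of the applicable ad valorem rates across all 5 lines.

Line A: crane lorry → 07.02; petrol-engined → 07.02.01; g.v.w. 32 t → 07.02.01.03. Scheduled 14%. No special measure applies. → 14%.
Line B: motorcycle → 07.03; battery-electric → 07.03.01; g.v.w. 2.5 t → 07.03.01.03. Scheduled 12%. Rothland agreement on 07.02: 07.03.01.03 not covered. → 12%.
Line C: passenger car → 07.01; battery-electric → 07.01.02; g.v.w. 18 t → 07.01.02.01. Scheduled 12%. No special measure applies. → 12%.
Line D: motorcycle → 07.03; petrol-engined → 07.03.03; g.v.w. 16 t → 07.03.03.01. Scheduled 27%. quota on 07.03.03 open → in-quota 23%. → 23%.
Line E: crane lorry → 07.02; battery-electric → 07.02.02; g.v.w. 32 t → 07.02.02.01. Scheduled 23%. Rothland agreement on 07.02: RVC < 50%. → 23%.
Sum: 14% + 12% + 12% + 23% + 23% = 84%.

84%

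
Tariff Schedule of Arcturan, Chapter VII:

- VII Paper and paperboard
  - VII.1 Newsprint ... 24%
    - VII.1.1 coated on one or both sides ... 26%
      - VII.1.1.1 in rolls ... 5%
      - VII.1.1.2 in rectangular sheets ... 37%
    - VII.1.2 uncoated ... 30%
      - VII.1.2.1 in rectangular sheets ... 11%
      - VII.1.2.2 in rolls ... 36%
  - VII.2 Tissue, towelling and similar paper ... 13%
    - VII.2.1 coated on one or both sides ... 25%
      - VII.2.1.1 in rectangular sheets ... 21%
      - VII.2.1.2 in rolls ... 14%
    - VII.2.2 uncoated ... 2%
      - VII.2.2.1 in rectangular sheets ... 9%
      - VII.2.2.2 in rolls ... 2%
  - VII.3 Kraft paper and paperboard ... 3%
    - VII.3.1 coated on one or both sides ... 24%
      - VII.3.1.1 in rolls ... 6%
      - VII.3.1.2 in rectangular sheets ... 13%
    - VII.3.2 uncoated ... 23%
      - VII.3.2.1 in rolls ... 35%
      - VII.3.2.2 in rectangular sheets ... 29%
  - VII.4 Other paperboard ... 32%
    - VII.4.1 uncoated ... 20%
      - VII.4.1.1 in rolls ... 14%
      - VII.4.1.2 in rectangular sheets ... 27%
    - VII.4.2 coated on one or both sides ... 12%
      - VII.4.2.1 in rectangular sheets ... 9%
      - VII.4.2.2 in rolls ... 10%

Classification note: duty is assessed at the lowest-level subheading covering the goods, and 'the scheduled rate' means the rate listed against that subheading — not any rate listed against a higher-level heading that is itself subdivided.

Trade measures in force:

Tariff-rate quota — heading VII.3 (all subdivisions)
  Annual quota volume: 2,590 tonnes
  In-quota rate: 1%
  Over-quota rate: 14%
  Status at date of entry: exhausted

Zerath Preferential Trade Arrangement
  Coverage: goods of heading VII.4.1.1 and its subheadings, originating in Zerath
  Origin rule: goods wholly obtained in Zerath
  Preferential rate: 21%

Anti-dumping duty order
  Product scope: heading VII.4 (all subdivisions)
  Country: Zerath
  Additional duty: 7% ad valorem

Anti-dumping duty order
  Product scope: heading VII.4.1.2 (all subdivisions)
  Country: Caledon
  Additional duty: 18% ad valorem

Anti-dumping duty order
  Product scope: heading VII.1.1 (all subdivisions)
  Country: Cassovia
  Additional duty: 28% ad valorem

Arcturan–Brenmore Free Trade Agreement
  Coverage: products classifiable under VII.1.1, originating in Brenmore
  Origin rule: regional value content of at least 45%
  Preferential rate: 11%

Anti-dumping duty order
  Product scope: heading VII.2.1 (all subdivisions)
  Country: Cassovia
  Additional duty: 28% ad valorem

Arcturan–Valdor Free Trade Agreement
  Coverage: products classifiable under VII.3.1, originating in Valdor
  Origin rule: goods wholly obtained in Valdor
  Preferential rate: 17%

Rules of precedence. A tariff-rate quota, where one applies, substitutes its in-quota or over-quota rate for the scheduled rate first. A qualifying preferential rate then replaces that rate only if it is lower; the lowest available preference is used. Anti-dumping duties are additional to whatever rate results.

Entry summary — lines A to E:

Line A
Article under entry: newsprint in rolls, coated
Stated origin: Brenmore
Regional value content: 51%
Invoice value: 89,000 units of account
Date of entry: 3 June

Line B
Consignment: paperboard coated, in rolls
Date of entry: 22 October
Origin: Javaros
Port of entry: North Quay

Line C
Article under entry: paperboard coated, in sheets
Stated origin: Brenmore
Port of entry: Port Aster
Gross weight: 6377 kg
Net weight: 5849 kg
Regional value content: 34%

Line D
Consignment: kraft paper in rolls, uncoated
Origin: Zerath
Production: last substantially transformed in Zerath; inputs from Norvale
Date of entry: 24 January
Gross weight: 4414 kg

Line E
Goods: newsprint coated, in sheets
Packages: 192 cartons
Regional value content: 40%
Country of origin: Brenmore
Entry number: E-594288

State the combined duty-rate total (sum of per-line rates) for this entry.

Line A: newsprint → VII.1; coated → VII.1.1; in rolls → VII.1.1.1. Scheduled 5%. Brenmore agreement on VII.1.1: RVC ≥ 45% → 11% available; preference 11% not lower than 5% → no reduction. → 5%.
Line B: paperboard → VII.4; coated → VII.4.2; in rolls → VII.4.2.2. Scheduled 10%. No special measure applies. → 10%.
Line C: paperboard → VII.4; coated → VII.4.2; in sheets → VII.4.2.1. Scheduled 9%. Brenmore agreement on VII.1.1: VII.4.2.1 not covered. → 9%.
Line D: kraft paper → VII.3; uncoated → VII.3.2; in rolls → VII.3.2.1. Scheduled 35%. quota on VII.3 exhausted → over-quota 14%; Zerath agreement on VII.4.1.1: VII.3.2.1 not covered. → 14%.
Line E: newsprint → VII.1; coated → VII.1.1; in sheets → VII.1.1.2. Scheduled 37%. Brenmore agreement on VII.1.1: RVC < 45%. → 37%.
Sum: 5% + 10% + 9% + 14% + 37% = 75%.

75%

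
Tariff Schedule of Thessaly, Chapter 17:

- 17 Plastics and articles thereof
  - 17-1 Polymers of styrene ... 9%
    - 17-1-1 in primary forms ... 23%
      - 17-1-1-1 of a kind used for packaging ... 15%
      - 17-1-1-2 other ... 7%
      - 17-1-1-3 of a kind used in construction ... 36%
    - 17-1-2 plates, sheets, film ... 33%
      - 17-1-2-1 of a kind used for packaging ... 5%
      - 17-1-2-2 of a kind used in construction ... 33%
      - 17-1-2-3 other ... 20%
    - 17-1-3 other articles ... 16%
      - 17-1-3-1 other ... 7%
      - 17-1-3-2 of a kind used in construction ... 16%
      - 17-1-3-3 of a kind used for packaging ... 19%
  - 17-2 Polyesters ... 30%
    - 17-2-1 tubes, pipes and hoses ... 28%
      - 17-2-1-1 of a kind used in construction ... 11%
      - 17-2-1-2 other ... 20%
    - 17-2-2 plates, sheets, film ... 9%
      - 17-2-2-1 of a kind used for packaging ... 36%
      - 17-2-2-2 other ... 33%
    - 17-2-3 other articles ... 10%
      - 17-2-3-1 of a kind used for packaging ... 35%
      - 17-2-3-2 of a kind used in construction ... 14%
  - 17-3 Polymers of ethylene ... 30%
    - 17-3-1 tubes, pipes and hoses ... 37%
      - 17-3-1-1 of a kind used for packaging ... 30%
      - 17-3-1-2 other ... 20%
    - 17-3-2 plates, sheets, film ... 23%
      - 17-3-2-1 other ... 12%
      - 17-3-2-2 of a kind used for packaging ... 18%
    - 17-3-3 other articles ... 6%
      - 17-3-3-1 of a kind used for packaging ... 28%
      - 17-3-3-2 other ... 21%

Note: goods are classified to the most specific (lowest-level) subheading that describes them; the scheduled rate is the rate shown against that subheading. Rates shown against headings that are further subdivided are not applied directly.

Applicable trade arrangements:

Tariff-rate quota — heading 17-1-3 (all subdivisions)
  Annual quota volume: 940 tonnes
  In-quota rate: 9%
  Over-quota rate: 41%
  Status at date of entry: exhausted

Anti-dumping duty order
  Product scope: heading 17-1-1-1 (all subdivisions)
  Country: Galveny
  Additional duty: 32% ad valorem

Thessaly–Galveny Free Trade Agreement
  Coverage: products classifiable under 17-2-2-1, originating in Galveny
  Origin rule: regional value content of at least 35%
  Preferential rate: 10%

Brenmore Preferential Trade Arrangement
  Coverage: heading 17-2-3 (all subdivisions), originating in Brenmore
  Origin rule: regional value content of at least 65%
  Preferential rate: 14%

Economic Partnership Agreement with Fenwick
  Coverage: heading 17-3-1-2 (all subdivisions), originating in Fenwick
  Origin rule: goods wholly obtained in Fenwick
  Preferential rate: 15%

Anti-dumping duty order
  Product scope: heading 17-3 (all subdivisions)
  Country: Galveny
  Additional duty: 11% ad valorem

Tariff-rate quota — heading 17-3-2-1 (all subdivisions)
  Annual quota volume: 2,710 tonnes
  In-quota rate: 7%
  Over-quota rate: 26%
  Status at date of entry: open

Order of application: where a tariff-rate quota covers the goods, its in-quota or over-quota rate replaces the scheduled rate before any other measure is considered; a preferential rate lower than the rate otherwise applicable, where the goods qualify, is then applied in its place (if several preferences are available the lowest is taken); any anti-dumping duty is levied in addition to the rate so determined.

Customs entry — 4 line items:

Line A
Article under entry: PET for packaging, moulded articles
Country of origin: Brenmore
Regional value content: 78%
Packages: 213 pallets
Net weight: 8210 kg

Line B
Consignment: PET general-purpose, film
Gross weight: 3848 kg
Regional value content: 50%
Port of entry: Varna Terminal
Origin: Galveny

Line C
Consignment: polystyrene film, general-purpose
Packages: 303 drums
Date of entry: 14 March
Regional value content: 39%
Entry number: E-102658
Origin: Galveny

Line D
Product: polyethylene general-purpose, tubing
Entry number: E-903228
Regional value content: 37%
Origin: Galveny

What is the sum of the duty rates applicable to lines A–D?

Line A: PET → 17-2; moulded articles → 17-2-3; for packaging → 17-2-3-1. Scheduled 35%. Brenmore agreement on 17-2-3: RVC ≥ 65% → 14% available; preferential 14%. → 14%.
Line B: PET → 17-2; film → 17-2-2; general-purpose → 17-2-2-2. Scheduled 33%. Galveny agreement on 17-2-2-1: 17-2-2-2 not covered. → 33%.
Line C: polystyrene → 17-1; film → 17-1-2; general-purpose → 17-1-2-3. Scheduled 20%. Galveny agreement on 17-2-2-1: 17-1-2-3 not covered. → 20%.
Line D: polyethylene → 17-3; tubing → 17-3-1; general-purpose → 17-3-1-2. Scheduled 20%. Galveny agreement on 17-2-2-1: 17-3-1-2 not covered; anti-dumping (Galveny, 17-3): +11%; total 20% + 11% = 31%. → 31%.
Sum: 14% + 33% + 20% + 31% = 98%.

98%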